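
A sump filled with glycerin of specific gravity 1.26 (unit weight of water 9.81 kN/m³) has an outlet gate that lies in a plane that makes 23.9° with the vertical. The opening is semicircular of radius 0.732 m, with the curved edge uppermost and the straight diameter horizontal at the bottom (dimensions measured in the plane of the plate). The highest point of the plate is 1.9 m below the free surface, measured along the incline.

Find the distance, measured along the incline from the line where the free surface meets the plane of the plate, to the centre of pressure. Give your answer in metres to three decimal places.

γ = 1.26 × 9.81 = 12.3606 kN/m³.
The plate makes 23.9° with the vertical, i.e. θ = 90° − 23.9° = 66.1° to the horizontal. Measuring y along the incline from the free-surface line, vertical depth h = y·sinθ with sinθ = 0.914254.
The centroid lies 4r/(3π) = 0.31067 m above the diameter, so r − 4r/(3π) = 0.732 − 0.31067 = 0.42133 m below the topmost point, so y_c = 1.9 + 0.42133 = 2.32133 m and h_c = 2.32133 × 0.914254 = 2.12229 m.
A = πr²/2 = π × 0.732²/2 = 0.84167 m².
Resultant F = γ·h_c·A = 12.3606 × 2.12229 × 0.84167 = 22.0793 kN.
I_c = (π/8 − 8/(9π))·r⁴ = 0.109757 × 0.732⁴ = 0.031512 m⁴.
Centre of pressure: y_p = y_c + I_c/(y_c·A) = 2.32133 + 0.031512/(2.32133 × 0.84167) = 2.32133 + 0.0161286 = 2.33746 m along the plane.

y_p = 2.337 m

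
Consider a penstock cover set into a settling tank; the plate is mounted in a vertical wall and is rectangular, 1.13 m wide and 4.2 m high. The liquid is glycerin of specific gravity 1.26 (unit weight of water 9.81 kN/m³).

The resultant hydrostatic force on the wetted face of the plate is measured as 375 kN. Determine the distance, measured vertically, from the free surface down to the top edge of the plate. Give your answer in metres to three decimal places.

d_top ≈ 4.292 m

γ = 1.26 × 9.81 = 12.3606 kN/m³.
A = 1.13 × 4.2 = 4.746 m².
From F = γ·h_c·A, the centroid depth is h_c = 375/(12.3606 × 4.746) = 6.3924 m.
The centroid lies 4.2/2 = 2.1 m below the top edge, so the top edge sits at h_top = 6.3924 − 2.1 = 4.2924 m below the surface.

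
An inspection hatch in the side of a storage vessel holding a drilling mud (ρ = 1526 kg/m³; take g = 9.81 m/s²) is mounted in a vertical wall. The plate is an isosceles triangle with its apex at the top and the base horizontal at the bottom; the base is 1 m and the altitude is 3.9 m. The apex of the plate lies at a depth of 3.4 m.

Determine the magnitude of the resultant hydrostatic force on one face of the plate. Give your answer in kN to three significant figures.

γ = ρg = 1526 × 9.81 / 1000 = 14.97006 kN/m³.
With the apex up, the centroid sits 2h/3 = 2 × 3.9/3 = 2.6 m below the apex, so the centroid depth is h_c = 3.4 + 2.6 = 6 m.
A = ½ × 1 × 3.9 = 1.95 m².
Resultant F = γ·h_c·A = 14.97006 × 6 × 1.95 = 175.15 kN.

F ≈ 175 kN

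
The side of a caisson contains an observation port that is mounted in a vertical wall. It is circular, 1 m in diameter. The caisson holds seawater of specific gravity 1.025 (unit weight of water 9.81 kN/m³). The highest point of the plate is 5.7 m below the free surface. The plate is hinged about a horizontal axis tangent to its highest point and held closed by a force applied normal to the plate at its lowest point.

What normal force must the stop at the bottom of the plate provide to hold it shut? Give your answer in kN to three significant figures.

P ≈ 25.0 kN

γ = 1.025 × 9.81 = 10.05525 kN/m³.
The centroid is at the centre, 0.5 m below the top of the plate, so the centroid depth is h_c = 5.7 + 0.5 = 6.2 m.
A = π(0.5)² = 0.785398 m².
Resultant F = γ·h_c·A = 10.05525 × 6.2 × 0.785398 = 48.9637 kN.
I_c = πr⁴/4 = π × 0.5⁴/4 = 0.0490874 m⁴.
Centre of pressure: y_p = y_c + I_c/(y_c·A) = 6.2 + 0.0490874/(6.2 × 0.785398) = 6.2 + 0.0100807 = 6.21008 m along the plane.
The resultant acts 0.5 + 0.0100807 = 0.510081 m (along the plate) below the hinge at the top edge, so the moment about the hinge is M = F × 0.510081 = 48.9637 × 0.510081 = 24.9755 kN·m.
A normal force at the bottom, 1 m from the hinge, must supply this moment: P = 24.9755/1 = 24.9755 kN.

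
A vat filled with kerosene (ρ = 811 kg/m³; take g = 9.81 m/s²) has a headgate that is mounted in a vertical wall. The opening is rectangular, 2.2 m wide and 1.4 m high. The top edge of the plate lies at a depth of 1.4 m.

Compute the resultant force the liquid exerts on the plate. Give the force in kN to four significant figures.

F ≈ 51.46 kN

γ = ρg = 811 × 9.81 / 1000 = 7.95591 kN/m³.
The centroid lies 1.4/2 = 0.7 m below the top edge, so the centroid depth is h_c = 1.4 + 0.7 = 2.1 m.
A = 2.2 × 1.4 = 3.08 m².
Resultant F = γ·h_c·A = 7.95591 × 2.1 × 3.08 = 51.4588 kN.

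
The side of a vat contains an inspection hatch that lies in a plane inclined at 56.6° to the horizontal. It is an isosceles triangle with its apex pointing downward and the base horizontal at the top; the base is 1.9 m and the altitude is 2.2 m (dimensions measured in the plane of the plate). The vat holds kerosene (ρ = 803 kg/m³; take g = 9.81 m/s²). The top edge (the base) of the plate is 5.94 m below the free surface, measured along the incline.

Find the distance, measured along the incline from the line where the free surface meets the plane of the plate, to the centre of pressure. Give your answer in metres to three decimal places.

γ = ρg = 803 × 9.81 / 1000 = 7.87743 kN/m³.
Let θ = 56.6° be the plate's angle to the horizontal; measure y along the incline from where the plane meets the free surface. Vertical depth h = y·sinθ with sinθ = 0.834848.
With the apex down, the centroid sits h/3 = 2.2/3 = 0.733333 m below the base (the top edge), so y_c = 5.94 + 0.733333 = 6.67333 m and h_c = 6.67333 × 0.834848 = 5.57122 m.
A = ½ × 1.9 × 2.2 = 2.09 m².
Resultant F = γ·h_c·A = 7.87743 × 5.57122 × 2.09 = 91.7236 kN.
I_c = b·h³/36 = 1.9 × 2.2³/36 = 0.561978 m⁴.
Centre of pressure: y_p = y_c + I_c/(y_c·A) = 6.67333 + 0.561978/(6.67333 × 2.09) = 6.67333 + 0.0402931 = 6.71362 m along the plane.

y_p = 6.714 m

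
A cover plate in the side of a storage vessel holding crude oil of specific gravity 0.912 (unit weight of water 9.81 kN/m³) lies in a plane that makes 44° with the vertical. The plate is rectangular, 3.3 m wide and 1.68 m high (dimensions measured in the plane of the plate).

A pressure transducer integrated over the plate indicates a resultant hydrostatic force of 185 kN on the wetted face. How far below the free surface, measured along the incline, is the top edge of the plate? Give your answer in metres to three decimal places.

γ = 0.912 × 9.81 = 8.94672 kN/m³.
A = 3.3 × 1.68 = 5.544 m².
From F = γ·h_c·A, the centroid depth is h_c = 185/(8.94672 × 5.544) = 3.72979 m.
The plate makes 44° with the vertical, i.e. θ = 90° − 44° = 46° to the horizontal. Measuring y along the incline from the free-surface line, vertical depth h = y·sinθ with sinθ = 0.719340.
Along the incline, y_c = h_c/sinθ = 3.72979/0.719340 = 5.18502 m.
The centroid lies 1.68/2 = 0.84 m below the top edge, so the top edge sits at y_top = 5.18502 − 0.84 = 4.34502 m along the incline.

y_top ≈ 4.345 m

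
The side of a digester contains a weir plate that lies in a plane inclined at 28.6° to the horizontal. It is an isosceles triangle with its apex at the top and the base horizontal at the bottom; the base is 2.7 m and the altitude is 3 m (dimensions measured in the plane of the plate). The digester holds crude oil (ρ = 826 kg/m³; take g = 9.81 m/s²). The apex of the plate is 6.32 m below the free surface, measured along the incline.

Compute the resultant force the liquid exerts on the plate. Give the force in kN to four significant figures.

F ≈ 130.7 kN

γ = ρg = 826 × 9.81 / 1000 = 8.10306 kN/m³.
Let θ = 28.6° be the plate's angle to the horizontal; measure y along the incline from where the plane meets the free surface. Vertical depth h = y·sinθ with sinθ = 0.478692.
With the apex up, the centroid sits 2h/3 = 2 × 3/3 = 2 m below the apex, so y_c = 6.32 + 2 = 8.32 m and h_c = 8.32 × 0.478692 = 3.98272 m.
A = ½ × 2.7 × 3 = 4.05 m².
Resultant F = γ·h_c·A = 8.10306 × 3.98272 × 4.05 = 130.702 kN.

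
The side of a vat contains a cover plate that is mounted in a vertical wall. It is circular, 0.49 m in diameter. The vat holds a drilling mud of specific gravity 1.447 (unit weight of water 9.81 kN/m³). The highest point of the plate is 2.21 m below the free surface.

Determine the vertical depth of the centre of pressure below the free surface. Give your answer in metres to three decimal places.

h_p = 2.461 m

γ = 1.447 × 9.81 = 14.19507 kN/m³.
The centroid is at the centre, 0.245 m below the top of the plate, so the centroid depth is h_c = 2.21 + 0.245 = 2.455 m.
A = π(0.245)² = 0.188574 m².
Resultant F = γ·h_c·A = 14.19507 × 2.455 × 0.188574 = 6.5716 kN.
I_c = πr⁴/4 = π × 0.245⁴/4 = 0.00282979 m⁴.
Centre of pressure: y_p = y_c + I_c/(y_c·A) = 2.455 + 0.00282979/(2.455 × 0.188574) = 2.455 + 0.00611253 = 2.46111 m along the plane.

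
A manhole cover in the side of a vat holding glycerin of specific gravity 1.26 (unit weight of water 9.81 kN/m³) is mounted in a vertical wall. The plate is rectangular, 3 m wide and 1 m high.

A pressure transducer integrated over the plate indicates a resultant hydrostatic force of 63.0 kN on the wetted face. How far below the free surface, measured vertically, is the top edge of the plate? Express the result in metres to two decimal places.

d_top ≈ 1.20 m

γ = 1.26 × 9.81 = 12.3606 kN/m³.
A = 3 × 1 = 3 m².
From F = γ·h_c·A, the centroid depth is h_c = 63.0/(12.3606 × 3) = 1.69895 m.
The centroid lies 1/2 = 0.5 m below the top edge, so the top edge sits at h_top = 1.69895 − 0.5 = 1.19895 m below the surface.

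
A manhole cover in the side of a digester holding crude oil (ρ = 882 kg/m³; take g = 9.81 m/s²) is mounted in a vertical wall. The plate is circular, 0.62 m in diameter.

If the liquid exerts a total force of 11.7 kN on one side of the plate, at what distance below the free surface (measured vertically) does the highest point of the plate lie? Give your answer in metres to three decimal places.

d_top ≈ 4.169 m

γ = ρg = 882 × 9.81 / 1000 = 8.65242 kN/m³.
A = π(0.31)² = 0.301907 m².
From F = γ·h_c·A, the centroid depth is h_c = 11.7/(8.65242 × 0.301907) = 4.47894 m.
The centroid is at the centre, 0.31 m below the top of the plate, so the highest point sits at h_top = 4.47894 − 0.31 = 4.16894 m below the surface.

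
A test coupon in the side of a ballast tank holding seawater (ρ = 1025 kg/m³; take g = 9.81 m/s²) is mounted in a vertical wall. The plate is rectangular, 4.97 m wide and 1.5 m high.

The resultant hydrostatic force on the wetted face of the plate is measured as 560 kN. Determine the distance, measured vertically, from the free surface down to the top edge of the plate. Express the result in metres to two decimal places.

d_top ≈ 6.72 m

γ = ρg = 1025 × 9.81 / 1000 = 10.05525 kN/m³.
A = 4.97 × 1.5 = 7.455 m².
From F = γ·h_c·A, the centroid depth is h_c = 560/(10.05525 × 7.455) = 7.47046 m.
The centroid lies 1.5/2 = 0.75 m below the top edge, so the top edge sits at h_top = 7.47046 − 0.75 = 6.72046 m below the surface.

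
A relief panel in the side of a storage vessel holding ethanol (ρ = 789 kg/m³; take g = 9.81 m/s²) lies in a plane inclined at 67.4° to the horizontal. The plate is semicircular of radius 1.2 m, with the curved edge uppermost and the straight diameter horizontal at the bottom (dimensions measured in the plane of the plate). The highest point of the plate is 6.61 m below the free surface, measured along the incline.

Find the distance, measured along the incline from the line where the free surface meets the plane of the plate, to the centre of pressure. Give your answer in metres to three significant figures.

γ = ρg = 789 × 9.81 / 1000 = 7.74009 kN/m³.
Let θ = 67.4° be the plate's angle to the horizontal; measure y along the incline from where the plane meets the free surface. Vertical depth h = y·sinθ with sinθ = 0.923210.
The centroid lies 4r/(3π) = 0.509296 m above the diameter, so r − 4r/(3π) = 1.2 − 0.509296 = 0.690704 m below the topmost point, so y_c = 6.61 + 0.690704 = 7.3007 m and h_c = 7.3007 × 0.923210 = 6.74008 m.
A = πr²/2 = π × 1.2²/2 = 2.26195 m².
Resultant F = γ·h_c·A = 7.74009 × 6.74008 × 2.26195 = 118.003 kN.
I_c = (π/8 − 8/(9π))·r⁴ = 0.109757 × 1.2⁴ = 0.227592 m⁴.
Centre of pressure: y_p = y_c + I_c/(y_c·A) = 7.3007 + 0.227592/(7.3007 × 2.26195) = 7.3007 + 0.0137819 = 7.31448 m along the plane.

y_p = 7.31 m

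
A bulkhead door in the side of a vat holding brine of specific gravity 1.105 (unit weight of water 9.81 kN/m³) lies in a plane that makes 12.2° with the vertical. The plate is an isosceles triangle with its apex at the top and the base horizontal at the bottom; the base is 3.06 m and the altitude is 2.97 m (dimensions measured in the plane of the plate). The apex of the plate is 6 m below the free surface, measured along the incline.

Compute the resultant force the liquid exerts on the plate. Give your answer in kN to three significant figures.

γ = 1.105 × 9.81 = 10.84005 kN/m³.
The plate makes 12.2° with the vertical, i.e. θ = 90° − 12.2° = 77.8° to the horizontal. Measuring y along the incline from the free-surface line, vertical depth h = y·sinθ with sinθ = 0.977416.
With the apex up, the centroid sits 2h/3 = 2 × 2.97/3 = 1.98 m below the apex, so y_c = 6 + 1.98 = 7.98 m and h_c = 7.98 × 0.977416 = 7.79978 m.
A = ½ × 3.06 × 2.97 = 4.5441 m².
Resultant F = γ·h_c·A = 10.84005 × 7.79978 × 4.5441 = 384.204 kN.

F ≈ 384 kN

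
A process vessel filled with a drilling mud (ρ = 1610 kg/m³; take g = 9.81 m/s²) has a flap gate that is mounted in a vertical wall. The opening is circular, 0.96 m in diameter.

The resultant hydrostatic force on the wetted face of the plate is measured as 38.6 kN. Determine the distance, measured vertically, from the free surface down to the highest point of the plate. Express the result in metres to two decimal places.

γ = ρg = 1610 × 9.81 / 1000 = 15.7941 kN/m³.
A = π(0.48)² = 0.723823 m².
From F = γ·h_c·A, the centroid depth is h_c = 38.6/(15.7941 × 0.723823) = 3.37645 m.
The centroid is at the centre, 0.48 m below the top of the plate, so the highest point sits at h_top = 3.37645 − 0.48 = 2.89645 m below the surface.

d_top ≈ 2.90 m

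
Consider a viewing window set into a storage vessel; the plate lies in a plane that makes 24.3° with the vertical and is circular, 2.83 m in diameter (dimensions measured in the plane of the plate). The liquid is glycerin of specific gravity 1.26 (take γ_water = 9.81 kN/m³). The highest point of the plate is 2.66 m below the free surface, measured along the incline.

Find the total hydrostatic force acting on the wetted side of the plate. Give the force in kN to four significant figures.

F ≈ 288.8 kN

γ = 1.26 × 9.81 = 12.3606 kN/m³.
The plate makes 24.3° with the vertical, i.e. θ = 90° − 24.3° = 65.7° to the horizontal. Measuring y along the incline from the free-surface line, vertical depth h = y·sinθ with sinθ = 0.911403.
The centroid is at the centre, 1.415 m below the top of the plate, so y_c = 2.66 + 1.415 = 4.075 m and h_c = 4.075 × 0.911403 = 3.71397 m.
A = π(1.415)² = 6.29018 m².
Resultant F = γ·h_c·A = 12.3606 × 3.71397 × 6.29018 = 288.763 kN.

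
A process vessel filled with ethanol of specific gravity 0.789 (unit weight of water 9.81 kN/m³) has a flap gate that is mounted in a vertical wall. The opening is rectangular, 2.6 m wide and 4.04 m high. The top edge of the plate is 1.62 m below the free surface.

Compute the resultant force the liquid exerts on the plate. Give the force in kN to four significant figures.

γ = 0.789 × 9.81 = 7.74009 kN/m³.
The centroid lies 4.04/2 = 2.02 m below the top edge, so the centroid depth is h_c = 1.62 + 2.02 = 3.64 m.
A = 2.6 × 4.04 = 10.504 m².
Resultant F = γ·h_c·A = 7.74009 × 3.64 × 10.504 = 295.939 kN.

F ≈ 295.9 kN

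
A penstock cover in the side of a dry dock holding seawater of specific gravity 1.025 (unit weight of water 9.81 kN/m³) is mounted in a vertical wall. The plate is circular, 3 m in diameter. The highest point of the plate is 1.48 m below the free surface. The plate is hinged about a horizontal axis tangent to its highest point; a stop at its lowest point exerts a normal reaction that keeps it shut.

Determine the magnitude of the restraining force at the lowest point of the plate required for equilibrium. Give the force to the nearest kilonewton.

P ≈ 119 kN

γ = 1.025 × 9.81 = 10.05525 kN/m³.
The centroid is at the centre, 1.5 m below the top of the plate, so the centroid depth is h_c = 1.48 + 1.5 = 2.98 m.
A = π(1.5)² = 7.06858 m².
Resultant F = γ·h_c·A = 10.05525 × 2.98 × 7.06858 = 211.807 kN.
I_c = πr⁴/4 = π × 1.5⁴/4 = 3.97608 m⁴.
Centre of pressure: y_p = y_c + I_c/(y_c·A) = 2.98 + 3.97608/(2.98 × 7.06858) = 2.98 + 0.188759 = 3.16876 m along the plane.
The resultant acts 1.5 + 0.188759 = 1.68876 m (along the plate) below the hinge at the top edge, so the moment about the hinge is M = F × 1.68876 = 211.807 × 1.68876 = 357.691 kN·m.
A normal force at the bottom, 3 m from the hinge, must supply this moment: P = 357.691/3 = 119.23 kN.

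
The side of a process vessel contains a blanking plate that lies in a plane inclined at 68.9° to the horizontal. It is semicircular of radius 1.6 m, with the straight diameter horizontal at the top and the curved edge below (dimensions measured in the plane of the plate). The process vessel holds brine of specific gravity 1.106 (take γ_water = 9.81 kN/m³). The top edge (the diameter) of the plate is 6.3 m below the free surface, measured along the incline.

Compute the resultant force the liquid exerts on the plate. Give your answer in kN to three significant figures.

γ = 1.106 × 9.81 = 10.84986 kN/m³.
Let θ = 68.9° be the plate's angle to the horizontal; measure y along the incline from where the plane meets the free surface. Vertical depth h = y·sinθ with sinθ = 0.932954.
The centroid of a semicircle lies 4r/(3π) = 0.679061 m from the diameter, here below the top edge, so y_c = 6.3 + 0.679061 = 6.97906 m and h_c = 6.97906 × 0.932954 = 6.51114 m.
A = πr²/2 = π × 1.6²/2 = 4.02124 m².
Resultant F = γ·h_c·A = 10.84986 × 6.51114 × 4.02124 = 284.08 kN.

F ≈ 284 kN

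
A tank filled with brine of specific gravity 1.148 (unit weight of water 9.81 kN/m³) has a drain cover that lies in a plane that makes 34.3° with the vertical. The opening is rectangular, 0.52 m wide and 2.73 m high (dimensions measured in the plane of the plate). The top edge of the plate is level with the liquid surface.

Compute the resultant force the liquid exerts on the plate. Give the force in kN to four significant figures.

F ≈ 18.03 kN

γ = 1.148 × 9.81 = 11.26188 kN/m³.
The plate makes 34.3° with the vertical, i.e. θ = 90° − 34.3° = 55.7° to the horizontal. Measuring y along the incline from the free-surface line, vertical depth h = y·sinθ with sinθ = 0.826098.
The centroid lies 2.73/2 = 1.365 m below the top edge, so y_c = 1.365 m and h_c = 1.365 × 0.826098 = 1.12762 m.
A = 0.52 × 2.73 = 1.4196 m².
Resultant F = γ·h_c·A = 11.26188 × 1.12762 × 1.4196 = 18.0277 kN.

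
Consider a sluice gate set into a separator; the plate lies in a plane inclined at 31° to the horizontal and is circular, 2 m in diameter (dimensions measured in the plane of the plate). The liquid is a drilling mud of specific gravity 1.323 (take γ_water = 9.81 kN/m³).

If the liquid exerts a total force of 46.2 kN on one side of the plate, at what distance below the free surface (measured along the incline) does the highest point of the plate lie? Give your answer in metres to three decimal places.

y_top ≈ 1.200 m

γ = 1.323 × 9.81 = 12.97863 kN/m³.
A = π(1)² = 3.14159 m².
From F = γ·h_c·A, the centroid depth is h_c = 46.2/(12.97863 × 3.14159) = 1.13309 m.
Let θ = 31° be the plate's angle to the horizontal; measure y along the incline from where the plane meets the free surface. Vertical depth h = y·sinθ with sinθ = 0.515038.
Along the incline, y_c = h_c/sinθ = 1.13309/0.515038 = 2.20001 m.
The centroid is at the centre, 1 m below the top of the plate, so the highest point sits at y_top = 2.20001 − 1 = 1.20001 m along the incline.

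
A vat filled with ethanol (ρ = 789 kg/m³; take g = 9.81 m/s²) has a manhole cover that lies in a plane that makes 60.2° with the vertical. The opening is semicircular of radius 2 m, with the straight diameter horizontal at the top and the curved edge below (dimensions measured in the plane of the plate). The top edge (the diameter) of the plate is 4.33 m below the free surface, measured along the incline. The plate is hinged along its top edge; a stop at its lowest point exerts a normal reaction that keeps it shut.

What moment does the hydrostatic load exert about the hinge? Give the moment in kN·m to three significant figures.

γ = ρg = 789 × 9.81 / 1000 = 7.74009 kN/m³.
The plate makes 60.2° with the vertical, i.e. θ = 90° − 60.2° = 29.8° to the horizontal. Measuring y along the incline from the free-surface line, vertical depth h = y·sinθ with sinθ = 0.496974.
The centroid of a semicircle lies 4r/(3π) = 0.848826 m from the diameter, here below the top edge, so y_c = 4.33 + 0.848826 = 5.17883 m and h_c = 5.17883 × 0.496974 = 2.57374 m.
A = πr²/2 = π × 2²/2 = 6.28319 m².
Resultant F = γ·h_c·A = 7.74009 × 2.57374 × 6.28319 = 125.167 kN.
I_c = (π/8 − 8/(9π))·r⁴ = 0.109757 × 2⁴ = 1.75611 m⁴.
Centre of pressure: y_p = y_c + I_c/(y_c·A) = 5.17883 + 1.75611/(5.17883 × 6.28319) = 5.17883 + 0.0539684 = 5.2328 m along the plane.
The resultant acts 0.848826 + 0.0539684 = 0.902794 m (along the plate) below the hinge at the top edge, so the moment about the hinge is M = F × 0.902794 = 125.167 × 0.902794 = 113 kN·m.

M ≈ 113 kN·m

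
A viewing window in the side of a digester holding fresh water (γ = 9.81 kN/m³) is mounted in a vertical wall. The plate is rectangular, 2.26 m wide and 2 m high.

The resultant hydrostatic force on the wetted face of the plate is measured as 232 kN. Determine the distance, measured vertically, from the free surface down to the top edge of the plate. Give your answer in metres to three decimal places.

γ = 9.81 kN/m³.
A = 2.26 × 2 = 4.52 m².
From F = γ·h_c·A, the centroid depth is h_c = 232/(9.81 × 4.52) = 5.23215 m.
The centroid lies 2/2 = 1 m below the top edge, so the top edge sits at h_top = 5.23215 − 1 = 4.23215 m below the surface.

d_top ≈ 4.232 m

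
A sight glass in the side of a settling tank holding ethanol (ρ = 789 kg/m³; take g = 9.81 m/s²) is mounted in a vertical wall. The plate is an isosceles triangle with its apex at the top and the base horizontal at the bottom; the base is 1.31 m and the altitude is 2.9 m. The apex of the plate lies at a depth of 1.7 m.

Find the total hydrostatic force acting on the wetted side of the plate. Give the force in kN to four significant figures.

F ≈ 53.42 kN

γ = ρg = 789 × 9.81 / 1000 = 7.74009 kN/m³.
With the apex up, the centroid sits 2h/3 = 2 × 2.9/3 = 1.93333 m below the apex, so the centroid depth is h_c = 1.7 + 1.93333 = 3.63333 m.
A = ½ × 1.31 × 2.9 = 1.8995 m².
Resultant F = γ·h_c·A = 7.74009 × 3.63333 × 1.8995 = 53.4183 kN.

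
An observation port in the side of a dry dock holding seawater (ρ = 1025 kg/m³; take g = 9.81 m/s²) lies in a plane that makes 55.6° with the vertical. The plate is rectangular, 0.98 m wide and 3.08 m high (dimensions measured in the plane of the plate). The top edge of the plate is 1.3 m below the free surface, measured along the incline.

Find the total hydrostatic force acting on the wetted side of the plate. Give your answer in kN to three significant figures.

γ = ρg = 1025 × 9.81 / 1000 = 10.05525 kN/m³.
The plate makes 55.6° with the vertical, i.e. θ = 90° − 55.6° = 34.4° to the horizontal. Measuring y along the incline from the free-surface line, vertical depth h = y·sinθ with sinθ = 0.564967.
The centroid lies 3.08/2 = 1.54 m below the top edge, so y_c = 1.3 + 1.54 = 2.84 m and h_c = 2.84 × 0.564967 = 1.60451 m.
A = 0.98 × 3.08 = 3.0184 m².
Resultant F = γ·h_c·A = 10.05525 × 1.60451 × 3.0184 = 48.6981 kN.

F ≈ 48.7 kN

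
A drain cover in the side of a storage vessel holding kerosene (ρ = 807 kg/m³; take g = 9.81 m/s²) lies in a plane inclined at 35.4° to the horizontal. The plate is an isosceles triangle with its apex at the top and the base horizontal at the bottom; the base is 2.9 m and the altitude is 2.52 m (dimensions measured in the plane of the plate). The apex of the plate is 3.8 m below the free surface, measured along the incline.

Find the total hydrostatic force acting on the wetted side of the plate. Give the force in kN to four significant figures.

γ = ρg = 807 × 9.81 / 1000 = 7.91667 kN/m³.
Let θ = 35.4° be the plate's angle to the horizontal; measure y along the incline from where the plane meets the free surface. Vertical depth h = y·sinθ with sinθ = 0.579281.
With the apex up, the centroid sits 2h/3 = 2 × 2.52/3 = 1.68 m below the apex, so y_c = 3.8 + 1.68 = 5.48 m and h_c = 5.48 × 0.579281 = 3.17446 m.
A = ½ × 2.9 × 2.52 = 3.654 m².
Resultant F = γ·h_c·A = 7.91667 × 3.17446 × 3.654 = 91.8292 kN.

F ≈ 91.83 kN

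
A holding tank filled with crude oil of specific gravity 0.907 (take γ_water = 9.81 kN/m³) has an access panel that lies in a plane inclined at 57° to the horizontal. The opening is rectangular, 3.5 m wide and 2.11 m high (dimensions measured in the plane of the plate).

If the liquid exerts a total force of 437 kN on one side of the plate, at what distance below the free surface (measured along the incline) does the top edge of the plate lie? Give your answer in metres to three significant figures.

y_top ≈ 6.87 m

γ = 0.907 × 9.81 = 8.89767 kN/m³.
A = 3.5 × 2.11 = 7.385 m².
From F = γ·h_c·A, the centroid depth is h_c = 437/(8.89767 × 7.385) = 6.65051 m.
Let θ = 57° be the plate's angle to the horizontal; measure y along the incline from where the plane meets the free surface. Vertical depth h = y·sinθ with sinθ = 0.838671.
Along the incline, y_c = h_c/sinθ = 6.65051/0.838671 = 7.92982 m.
The centroid lies 2.11/2 = 1.055 m below the top edge, so the top edge sits at y_top = 7.92982 − 1.055 = 6.87482 m along the incline.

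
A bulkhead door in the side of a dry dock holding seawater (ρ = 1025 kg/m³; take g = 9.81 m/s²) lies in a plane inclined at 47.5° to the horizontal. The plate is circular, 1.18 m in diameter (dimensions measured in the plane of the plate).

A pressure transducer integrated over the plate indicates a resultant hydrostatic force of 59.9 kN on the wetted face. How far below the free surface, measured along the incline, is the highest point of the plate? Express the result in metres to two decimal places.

y_top ≈ 6.80 m

γ = ρg = 1025 × 9.81 / 1000 = 10.05525 kN/m³.
A = π(0.59)² = 1.09359 m².
From F = γ·h_c·A, the centroid depth is h_c = 59.9/(10.05525 × 1.09359) = 5.44728 m.
Let θ = 47.5° be the plate's angle to the horizontal; measure y along the incline from where the plane meets the free surface. Vertical depth h = y·sinθ with sinθ = 0.737277.
Along the incline, y_c = h_c/sinθ = 5.44728/0.737277 = 7.38838 m.
The centroid is at the centre, 0.59 m below the top of the plate, so the highest point sits at y_top = 7.38838 − 0.59 = 6.79838 m along the incline.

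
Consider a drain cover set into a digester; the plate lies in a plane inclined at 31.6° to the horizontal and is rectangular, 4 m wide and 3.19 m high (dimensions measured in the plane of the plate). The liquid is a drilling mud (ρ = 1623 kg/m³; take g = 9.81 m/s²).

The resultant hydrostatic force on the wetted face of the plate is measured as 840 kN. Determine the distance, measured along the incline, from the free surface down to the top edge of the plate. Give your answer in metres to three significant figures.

γ = ρg = 1623 × 9.81 / 1000 = 15.92163 kN/m³.
A = 4 × 3.19 = 12.76 m².
From F = γ·h_c·A, the centroid depth is h_c = 840/(15.92163 × 12.76) = 4.13467 m.
Let θ = 31.6° be the plate's angle to the horizontal; measure y along the incline from where the plane meets the free surface. Vertical depth h = y·sinθ with sinθ = 0.523986.
Along the incline, y_c = h_c/sinθ = 4.13467/0.523986 = 7.8908 m.
The centroid lies 3.19/2 = 1.595 m below the top edge, so the top edge sits at y_top = 7.8908 − 1.595 = 6.2958 m along the incline.

y_top ≈ 6.30 m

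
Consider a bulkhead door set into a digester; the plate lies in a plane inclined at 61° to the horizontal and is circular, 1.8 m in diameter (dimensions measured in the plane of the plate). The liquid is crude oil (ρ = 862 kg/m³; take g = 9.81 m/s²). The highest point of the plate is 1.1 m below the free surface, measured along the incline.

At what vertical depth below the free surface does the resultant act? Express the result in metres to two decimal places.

γ = ρg = 862 × 9.81 / 1000 = 8.45622 kN/m³.
Let θ = 61° be the plate's angle to the horizontal; measure y along the incline from where the plane meets the free surface. Vertical depth h = y·sinθ with sinθ = 0.874620.
The centroid is at the centre, 0.9 m below the top of the plate, so y_c = 1.1 + 0.9 = 2 m and h_c = 2 × 0.874620 = 1.74924 m.
A = π(0.9)² = 2.54469 m².
Resultant F = γ·h_c·A = 8.45622 × 1.74924 × 2.54469 = 37.6409 kN.
I_c = πr⁴/4 = π × 0.9⁴/4 = 0.5153 m⁴.
Centre of pressure: y_p = y_c + I_c/(y_c·A) = 2 + 0.5153/(2 × 2.54469) = 2 + 0.10125 = 2.10125 m along the plane.
Vertically, h_p = y_p·sinθ = 2.10125 × 0.874620 = 1.8378 m.

h_p = 1.84 m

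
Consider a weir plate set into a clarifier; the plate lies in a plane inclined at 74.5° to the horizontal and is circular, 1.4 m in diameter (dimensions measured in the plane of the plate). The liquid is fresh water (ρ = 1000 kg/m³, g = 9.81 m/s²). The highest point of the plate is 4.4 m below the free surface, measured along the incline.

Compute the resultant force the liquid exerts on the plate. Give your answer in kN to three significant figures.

γ = ρg = 1000 × 9.81 = 9810 N/m³ = 9.81 kN/m³.
Let θ = 74.5° be the plate's angle to the horizontal; measure y along the incline from where the plane meets the free surface. Vertical depth h = y·sinθ with sinθ = 0.963630.
The centroid is at the centre, 0.7 m below the top of the plate, so y_c = 4.4 + 0.7 = 5.1 m and h_c = 5.1 × 0.963630 = 4.91451 m.
A = π(0.7)² = 1.53938 m².
Resultant F = γ·h_c·A = 9.81 × 4.91451 × 1.53938 = 74.2156 kN.

F ≈ 74.2 kN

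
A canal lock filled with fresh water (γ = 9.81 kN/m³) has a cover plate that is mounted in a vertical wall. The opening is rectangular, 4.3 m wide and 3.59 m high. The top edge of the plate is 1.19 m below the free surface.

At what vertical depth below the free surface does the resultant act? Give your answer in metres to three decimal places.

h_p = 3.345 m

γ = 9.81 kN/m³.
The centroid lies 3.59/2 = 1.795 m below the top edge, so the centroid depth is h_c = 1.19 + 1.795 = 2.985 m.
A = 4.3 × 3.59 = 15.437 m².
Resultant F = γ·h_c·A = 9.81 × 2.985 × 15.437 = 452.039 kN.
I_c = b·h³/12 = 4.3 × 3.59³/12 = 16.5795 m⁴.
Centre of pressure: y_p = y_c + I_c/(y_c·A) = 2.985 + 16.5795/(2.985 × 15.437) = 2.985 + 0.359803 = 3.3448 m along the plane.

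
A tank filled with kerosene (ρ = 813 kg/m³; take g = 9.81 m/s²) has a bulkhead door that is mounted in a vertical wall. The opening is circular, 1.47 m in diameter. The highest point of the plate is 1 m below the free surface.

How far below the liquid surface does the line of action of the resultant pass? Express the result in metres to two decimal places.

γ = ρg = 813 × 9.81 / 1000 = 7.97553 kN/m³.
The centroid is at the centre, 0.735 m below the top of the plate, so the centroid depth is h_c = 1 + 0.735 = 1.735 m.
A = π(0.735)² = 1.69717 m².
Resultant F = γ·h_c·A = 7.97553 × 1.735 × 1.69717 = 23.4847 kN.
I_c = πr⁴/4 = π × 0.735⁴/4 = 0.229213 m⁴.
Centre of pressure: y_p = y_c + I_c/(y_c·A) = 1.735 + 0.229213/(1.735 × 1.69717) = 1.735 + 0.0778421 = 1.81284 m along the plane.

h_p = 1.81 m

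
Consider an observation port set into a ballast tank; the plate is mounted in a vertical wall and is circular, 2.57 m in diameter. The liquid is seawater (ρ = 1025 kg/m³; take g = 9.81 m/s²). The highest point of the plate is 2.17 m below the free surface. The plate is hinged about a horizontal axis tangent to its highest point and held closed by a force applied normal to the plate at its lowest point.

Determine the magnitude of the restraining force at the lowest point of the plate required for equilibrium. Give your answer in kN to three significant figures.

P ≈ 98.5 kN

γ = ρg = 1025 × 9.81 / 1000 = 10.05525 kN/m³.
The centroid is at the centre, 1.285 m below the top of the plate, so the centroid depth is h_c = 2.17 + 1.285 = 3.455 m.
A = π(1.285)² = 5.18748 m².
Resultant F = γ·h_c·A = 10.05525 × 3.455 × 5.18748 = 180.218 kN.
I_c = πr⁴/4 = π × 1.285⁴/4 = 2.14142 m⁴.
Centre of pressure: y_p = y_c + I_c/(y_c·A) = 3.455 + 2.14142/(3.455 × 5.18748) = 3.455 + 0.119481 = 3.57448 m along the plane.
The resultant acts 1.285 + 0.119481 = 1.40448 m (along the plate) below the hinge at the top edge, so the moment about the hinge is M = F × 1.40448 = 180.218 × 1.40448 = 253.113 kN·m.
A normal force at the bottom, 2.57 m from the hinge, must supply this moment: P = 253.113/2.57 = 98.4875 kN.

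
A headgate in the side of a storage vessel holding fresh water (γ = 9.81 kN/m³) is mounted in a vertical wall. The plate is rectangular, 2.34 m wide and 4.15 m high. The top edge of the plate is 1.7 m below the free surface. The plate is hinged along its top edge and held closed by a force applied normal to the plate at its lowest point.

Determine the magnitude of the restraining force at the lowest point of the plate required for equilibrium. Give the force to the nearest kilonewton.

γ = 9.81 kN/m³.
The centroid lies 4.15/2 = 2.075 m below the top edge, so the centroid depth is h_c = 1.7 + 2.075 = 3.775 m.
A = 2.34 × 4.15 = 9.711 m².
Resultant F = γ·h_c·A = 9.81 × 3.775 × 9.711 = 359.625 kN.
I_c = b·h³/12 = 2.34 × 4.15³/12 = 13.9373 m⁴.
Centre of pressure: y_p = y_c + I_c/(y_c·A) = 3.775 + 13.9373/(3.775 × 9.711) = 3.775 + 0.380187 = 4.15519 m along the plane.
The resultant acts 2.075 + 0.380187 = 2.45519 m (along the plate) below the hinge at the top edge, so the moment about the hinge is M = F × 2.45519 = 359.625 × 2.45519 = 882.948 kN·m.
A normal force at the bottom, 4.15 m from the hinge, must supply this moment: P = 882.948/4.15 = 212.759 kN.

P ≈ 213 kN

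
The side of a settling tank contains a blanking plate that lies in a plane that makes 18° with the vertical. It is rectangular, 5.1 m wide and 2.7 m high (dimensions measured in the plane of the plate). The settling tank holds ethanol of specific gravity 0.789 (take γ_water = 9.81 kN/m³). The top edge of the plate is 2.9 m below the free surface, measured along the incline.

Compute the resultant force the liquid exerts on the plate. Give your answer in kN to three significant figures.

γ = 0.789 × 9.81 = 7.74009 kN/m³.
The plate makes 18° with the vertical, i.e. θ = 90° − 18° = 72° to the horizontal. Measuring y along the incline from the free-surface line, vertical depth h = y·sinθ with sinθ = 0.951057.
The centroid lies 2.7/2 = 1.35 m below the top edge, so y_c = 2.9 + 1.35 = 4.25 m and h_c = 4.25 × 0.951057 = 4.04199 m.
A = 5.1 × 2.7 = 13.77 m².
Resultant F = γ·h_c·A = 7.74009 × 4.04199 × 13.77 = 430.799 kN.

F ≈ 431 kN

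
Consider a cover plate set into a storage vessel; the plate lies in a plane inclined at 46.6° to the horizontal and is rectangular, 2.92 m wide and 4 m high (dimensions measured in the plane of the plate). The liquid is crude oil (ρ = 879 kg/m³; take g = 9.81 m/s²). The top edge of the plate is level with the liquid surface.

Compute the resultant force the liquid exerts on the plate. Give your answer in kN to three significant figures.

F ≈ 146 kN

γ = ρg = 879 × 9.81 / 1000 = 8.62299 kN/m³.
Let θ = 46.6° be the plate's angle to the horizontal; measure y along the incline from where the plane meets the free surface. Vertical depth h = y·sinθ with sinθ = 0.726575.
The centroid lies 4/2 = 2 m below the top edge, so y_c = 2 m and h_c = 2 × 0.726575 = 1.45315 m.
A = 2.92 × 4 = 11.68 m².
Resultant F = γ·h_c·A = 8.62299 × 1.45315 × 11.68 = 146.356 kN.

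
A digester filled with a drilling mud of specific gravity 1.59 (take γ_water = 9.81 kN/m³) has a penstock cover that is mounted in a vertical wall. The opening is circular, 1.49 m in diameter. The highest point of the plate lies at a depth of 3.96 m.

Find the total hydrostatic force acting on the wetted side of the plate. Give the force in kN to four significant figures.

F ≈ 128.0 kN

γ = 1.59 × 9.81 = 15.5979 kN/m³.
The centroid is at the centre, 0.745 m below the top of the plate, so the centroid depth is h_c = 3.96 + 0.745 = 4.705 m.
A = π(0.745)² = 1.74366 m².
Resultant F = γ·h_c·A = 15.5979 × 4.705 × 1.74366 = 127.964 kN.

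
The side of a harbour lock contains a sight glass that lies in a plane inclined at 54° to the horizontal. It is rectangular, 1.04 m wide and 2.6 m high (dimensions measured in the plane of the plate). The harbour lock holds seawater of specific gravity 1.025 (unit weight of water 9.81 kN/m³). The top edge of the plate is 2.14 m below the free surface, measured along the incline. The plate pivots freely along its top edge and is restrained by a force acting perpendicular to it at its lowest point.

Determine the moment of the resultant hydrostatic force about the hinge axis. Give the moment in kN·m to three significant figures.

γ = 1.025 × 9.81 = 10.05525 kN/m³.
Let θ = 54° be the plate's angle to the horizontal; measure y along the incline from where the plane meets the free surface. Vertical depth h = y·sinθ with sinθ = 0.809017.
The centroid lies 2.6/2 = 1.3 m below the top edge, so y_c = 2.14 + 1.3 = 3.44 m and h_c = 3.44 × 0.809017 = 2.78302 m.
A = 1.04 × 2.6 = 2.704 m².
Resultant F = γ·h_c·A = 10.05525 × 2.78302 × 2.704 = 75.6686 kN.
I_c = b·h³/12 = 1.04 × 2.6³/12 = 1.52325 m⁴.
Centre of pressure: y_p = y_c + I_c/(y_c·A) = 3.44 + 1.52325/(3.44 × 2.704) = 3.44 + 0.163759 = 3.60376 m along the plane.
The resultant acts 1.3 + 0.163759 = 1.46376 m (along the plate) below the hinge at the top edge, so the moment about the hinge is M = F × 1.46376 = 75.6686 × 1.46376 = 110.761 kN·m.

M ≈ 111 kN·m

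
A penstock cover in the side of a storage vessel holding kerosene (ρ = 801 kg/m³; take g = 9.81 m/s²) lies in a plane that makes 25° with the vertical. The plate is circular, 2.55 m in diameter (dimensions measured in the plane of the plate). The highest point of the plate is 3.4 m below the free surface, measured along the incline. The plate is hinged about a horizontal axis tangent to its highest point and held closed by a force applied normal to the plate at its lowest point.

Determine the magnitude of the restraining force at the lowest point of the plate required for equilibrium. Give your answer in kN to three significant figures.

γ = ρg = 801 × 9.81 / 1000 = 7.85781 kN/m³.
The plate makes 25° with the vertical, i.e. θ = 90° − 25° = 65° to the horizontal. Measuring y along the incline from the free-surface line, vertical depth h = y·sinθ with sinθ = 0.906308.
The centroid is at the centre, 1.275 m below the top of the plate, so y_c = 3.4 + 1.275 = 4.675 m and h_c = 4.675 × 0.906308 = 4.23699 m.
A = π(1.275)² = 5.10705 m².
Resultant F = γ·h_c·A = 7.85781 × 4.23699 × 5.10705 = 170.031 kN.
I_c = πr⁴/4 = π × 1.275⁴/4 = 2.07554 m⁴.
Centre of pressure: y_p = y_c + I_c/(y_c·A) = 4.675 + 2.07554/(4.675 × 5.10705) = 4.675 + 0.0869319 = 4.76193 m along the plane.
The resultant acts 1.275 + 0.0869319 = 1.36193 m (along the plate) below the hinge at the top edge, so the moment about the hinge is M = F × 1.36193 = 170.031 × 1.36193 = 231.57 kN·m.
A normal force at the bottom, 2.55 m from the hinge, must supply this moment: P = 231.57/2.55 = 90.8118 kN.

P ≈ 90.8 kN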